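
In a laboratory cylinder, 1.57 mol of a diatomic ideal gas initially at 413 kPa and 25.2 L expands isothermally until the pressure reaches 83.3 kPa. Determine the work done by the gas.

16700 J

T₁ = P₁V₁/(nR) = 413×25.2/(1.57×8.314) = 797 K.
Isothermal: T stays 797 K; PV = const ⇒ V₂ = 125 L, P₂ = 83.3 kPa.
W = nRT ln(V₂/V₁) = 1.57×8.314×797×ln(4.96) = 16700 J.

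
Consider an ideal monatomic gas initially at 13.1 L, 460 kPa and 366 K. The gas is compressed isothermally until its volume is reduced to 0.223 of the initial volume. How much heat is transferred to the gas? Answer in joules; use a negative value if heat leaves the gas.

-9040 J

n = P₁V₁/(RT₁) = 460×13.1/(8.314×366) = 1.98 mol.
Isothermal: T stays 366 K; PV = const ⇒ V₂ = 2.92 L, P₂ = 2060 kPa.
ΔU = 0 (ideal gas, T constant).
W = nRT ln(V₂/V₁) = 1.98×8.314×366×ln(0.223) = -9040 J.
Q = ΔU + W = -9040 J.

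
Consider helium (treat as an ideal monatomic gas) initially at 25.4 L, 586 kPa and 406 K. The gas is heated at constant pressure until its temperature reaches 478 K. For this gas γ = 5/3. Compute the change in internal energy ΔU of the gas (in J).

n = P₁V₁/(RT₁) = 586×25.4/(8.314×406) = 4.41 mol.
Isobaric: P stays 586 kPa; V/T = const ⇒ T₂ = 478 K, V₂ = 29.9 L.
For an ideal gas ΔU = nCvΔT with Cv = (3/2)R = 12.5 J/(mol·K).
ΔU = 4.41×12.5×(478−406) = 3960 J.

3960 J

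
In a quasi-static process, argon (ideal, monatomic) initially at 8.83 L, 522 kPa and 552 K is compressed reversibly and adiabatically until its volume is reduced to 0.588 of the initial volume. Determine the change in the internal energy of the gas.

2940 J

n = P₁V₁/(RT₁) = 522×8.83/(8.314×552) = 1.00 mol.
Adiabatic: TV^(γ−1) = const ⇒ T₂ = 552×(1.70)^0.667 = 786 K; PV^γ = const ⇒ P₂ = 1260 kPa.
For an ideal gas ΔU = nCvΔT with Cv = (3/2)R = 12.5 J/(mol·K).
ΔU = 1.00×12.5×(786−552) = 2940 J.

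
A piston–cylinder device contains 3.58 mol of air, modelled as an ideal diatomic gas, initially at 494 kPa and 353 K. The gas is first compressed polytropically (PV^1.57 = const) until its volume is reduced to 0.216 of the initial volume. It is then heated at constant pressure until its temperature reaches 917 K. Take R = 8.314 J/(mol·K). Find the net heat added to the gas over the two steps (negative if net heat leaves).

V₁ = nRT₁/P₁ = 3.58×8.314×353/494 = 21.3 L.
Step 1 — Polytropic n=1.57: T₂ = T₁(V₁/V₂)^(n−1) = 353×(4.63)^0.57 = 846 K; P₂ = P₁(V₁/V₂)^n = 5480 kPa.
W = (P₁V₁−P₂V₂)/(n−1) = (494×21.3−5480×4.59)/0.57 = -25700 J.
ΔU = nCvΔT = 3.58×20.8×(846−353) = 36700 J.
Q = ΔU + W = 10900 J.
State after step 1: P = 5480 kPa, V = 4.59 L, T = 846 K.
Step 2 — Isobaric: P stays 5480 kPa; V/T = const ⇒ T₂ = 917 K, V₂ = 4.98 L.
W = PΔV = 5480×(4.98−4.59) kPa·L = 2130 J.
ΔU = nCvΔT = 3.58×20.8×(917−846) = 5320 J.
Q = ΔU + W = nCpΔT = 7440 J.
Net over both steps: W = -23600 J, Q = 18400 J, ΔU = 42000 J.

18400 J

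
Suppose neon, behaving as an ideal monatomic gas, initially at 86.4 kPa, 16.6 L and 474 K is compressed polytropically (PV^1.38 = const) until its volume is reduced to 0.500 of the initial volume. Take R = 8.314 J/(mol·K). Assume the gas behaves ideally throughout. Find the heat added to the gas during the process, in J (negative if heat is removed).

n = P₁V₁/(RT₁) = 86.4×16.6/(8.314×474) = 0.364 mol.
Polytropic n=1.38: T₂ = T₁(V₁/V₂)^(n−1) = 474×(2.00)^0.38 = 617 K; P₂ = P₁(V₁/V₂)^n = 225 kPa.
W = (P₁V₁−P₂V₂)/(n−1) = (86.4×16.6−225×8.30)/0.38 = -1140 J.
ΔU = nCvΔT = 0.364×12.5×(617−474) = 648 J.
Q = ΔU + W = -489 J.

-489 J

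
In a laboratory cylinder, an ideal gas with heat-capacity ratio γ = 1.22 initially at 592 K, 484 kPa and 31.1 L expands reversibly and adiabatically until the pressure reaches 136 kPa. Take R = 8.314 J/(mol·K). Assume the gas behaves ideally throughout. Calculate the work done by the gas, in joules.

14000 J

n = P₁V₁/(RT₁) = 484×31.1/(8.314×592) = 3.06 mol.
Adiabatic: T₂/T₁ = (P₂/P₁)^((γ−1)/γ) ⇒ T₂ = 592×(0.281)^0.180 = 471 K; V₂ = 88.0 L.
ΔU = nCvΔT = 3.06×37.8×(471−592) = -14000 J.
Q = 0 for an adiabatic process, so W = −ΔU = 14000 J.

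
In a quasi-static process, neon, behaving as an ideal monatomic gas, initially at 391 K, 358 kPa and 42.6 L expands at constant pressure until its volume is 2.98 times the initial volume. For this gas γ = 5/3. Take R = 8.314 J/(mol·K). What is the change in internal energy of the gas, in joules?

n = P₁V₁/(RT₁) = 358×42.6/(8.314×391) = 4.69 mol.
Isobaric: P stays 358 kPa; V/T = const ⇒ T₂ = 1170 K, V₂ = 127 L.
For an ideal gas ΔU = nCvΔT with Cv = (3/2)R = 12.5 J/(mol·K).
ΔU = 4.69×12.5×(1170−391) = 45300 J.

45300 J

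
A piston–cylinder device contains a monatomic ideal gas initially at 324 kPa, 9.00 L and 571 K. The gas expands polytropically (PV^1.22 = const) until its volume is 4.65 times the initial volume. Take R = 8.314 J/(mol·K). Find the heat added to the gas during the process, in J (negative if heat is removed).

2550 J

n = P₁V₁/(RT₁) = 324×9.00/(8.314×571) = 0.614 mol.
Polytropic n=1.22: T₂ = T₁(V₁/V₂)^(n−1) = 571×(0.215)^0.22 = 407 K; P₂ = P₁(V₁/V₂)^n = 49.7 kPa.
W = (P₁V₁−P₂V₂)/(n−1) = (324×9.00−49.7×41.9)/0.22 = 3800 J.
ΔU = nCvΔT = 0.614×12.5×(407−571) = -1250 J.
Q = ΔU + W = 2550 J.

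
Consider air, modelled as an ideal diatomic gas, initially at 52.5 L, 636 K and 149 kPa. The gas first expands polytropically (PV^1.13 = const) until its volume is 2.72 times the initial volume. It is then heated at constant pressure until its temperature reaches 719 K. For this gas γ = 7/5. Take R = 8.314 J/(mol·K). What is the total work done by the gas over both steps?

9310 J

n = P₁V₁/(RT₁) = 149×52.5/(8.314×636) = 1.48 mol.
Step 1 — Polytropic n=1.13: T₂ = T₁(V₁/V₂)^(n−1) = 636×(0.368)^0.13 = 558 K; P₂ = P₁(V₁/V₂)^n = 48.1 kPa.
W = (P₁V₁−P₂V₂)/(n−1) = (149×52.5−48.1×143)/0.13 = 7340 J.
ΔU = nCvΔT = 1.48×20.8×(558−636) = -2390 J.
Q = ΔU + W = 4950 J.
State after step 1: P = 48.1 kPa, V = 143 L, T = 558 K.
Step 2 — Isobaric: P stays 48.1 kPa; V/T = const ⇒ T₂ = 719 K, V₂ = 184 L.
W = PΔV = 48.1×(184−143) kPa·L = 1980 J.
ΔU = nCvΔT = 1.48×20.8×(719−558) = 4940 J.
Q = ΔU + W = nCpΔT = 6910 J.
Net over both steps: W = 9310 J, Q = 11900 J, ΔU = 2550 J.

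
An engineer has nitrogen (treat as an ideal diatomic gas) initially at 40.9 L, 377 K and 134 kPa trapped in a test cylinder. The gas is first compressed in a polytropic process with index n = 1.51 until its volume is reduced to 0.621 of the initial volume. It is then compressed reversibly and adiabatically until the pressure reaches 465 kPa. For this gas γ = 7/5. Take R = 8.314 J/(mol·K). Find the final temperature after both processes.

n = P₁V₁/(RT₁) = 134×40.9/(8.314×377) = 1.75 mol.
Step 1 — Polytropic n=1.51: T₂ = T₁(V₁/V₂)^(n−1) = 377×(1.61)^0.51 = 481 K; P₂ = P₁(V₁/V₂)^n = 275 kPa.
W = (P₁V₁−P₂V₂)/(n−1) = (134×40.9−275×25.4)/0.51 = -2960 J.
ΔU = nCvΔT = 1.75×20.8×(481−377) = 3770 J.
Q = ΔU + W = 813 J.
State after step 1: P = 275 kPa, V = 25.4 L, T = 481 K.
Step 2 — Adiabatic: T₂/T₁ = (P₂/P₁)^((γ−1)/γ) ⇒ T₂ = 481×(1.69)^0.286 = 558 K; V₂ = 17.5 L.
ΔU = nCvΔT = 1.75×20.8×(558−481) = 2830 J.
Q = 0 for an adiabatic process, so W = −ΔU = -2830 J.
Net over both steps: W = -5780 J, Q = 813 J, ΔU = 6590 J.

558 K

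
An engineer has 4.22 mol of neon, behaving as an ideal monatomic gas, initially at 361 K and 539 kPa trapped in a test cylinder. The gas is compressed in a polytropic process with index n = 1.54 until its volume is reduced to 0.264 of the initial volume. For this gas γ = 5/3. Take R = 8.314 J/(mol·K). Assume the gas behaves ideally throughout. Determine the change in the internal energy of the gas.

20000 J

V₁ = nRT₁/P₁ = 4.22×8.314×361/539 = 23.5 L.
Polytropic n=1.54: T₂ = T₁(V₁/V₂)^(n−1) = 361×(3.79)^0.54 = 741 K; P₂ = P₁(V₁/V₂)^n = 4190 kPa.
For an ideal gas ΔU = nCvΔT with Cv = (3/2)R = 12.5 J/(mol·K).
ΔU = 4.22×12.5×(741−361) = 20000 J.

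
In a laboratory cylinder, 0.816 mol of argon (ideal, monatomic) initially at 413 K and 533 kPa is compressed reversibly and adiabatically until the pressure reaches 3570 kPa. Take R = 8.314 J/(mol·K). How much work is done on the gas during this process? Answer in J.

4790 J

V₁ = nRT₁/P₁ = 0.816×8.314×413/533 = 5.26 L.
Adiabatic: T₂/T₁ = (P₂/P₁)^((γ−1)/γ) ⇒ T₂ = 413×(6.70)^0.400 = 884 K; V₂ = 1.68 L.
ΔU = nCvΔT = 0.816×12.5×(884−413) = 4790 J.
Q = 0 for an adiabatic process, so W = −ΔU = -4790 J.
Work done on the gas = −W_by = 4790 J.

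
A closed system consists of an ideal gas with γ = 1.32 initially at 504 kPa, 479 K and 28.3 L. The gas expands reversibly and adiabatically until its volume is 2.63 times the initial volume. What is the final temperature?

Adiabatic: TV^(γ−1) = const ⇒ T₂ = 479×(0.380)^0.320 = 352 K; PV^γ = const ⇒ P₂ = 141 kPa.

352 K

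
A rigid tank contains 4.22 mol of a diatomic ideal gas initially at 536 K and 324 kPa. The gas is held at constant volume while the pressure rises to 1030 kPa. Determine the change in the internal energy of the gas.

V₁ = nRT₁/P₁ = 4.22×8.314×536/324 = 58.0 L.
Isochoric: V stays 58.0 L; P/T = const ⇒ T₂ = 1700 K, P₂ = 1030 kPa.
For an ideal gas ΔU = nCvΔT with Cv = (5/2)R = 20.8 J/(mol·K).
ΔU = 4.22×20.8×(1700−536) = 102000 J.

102000 J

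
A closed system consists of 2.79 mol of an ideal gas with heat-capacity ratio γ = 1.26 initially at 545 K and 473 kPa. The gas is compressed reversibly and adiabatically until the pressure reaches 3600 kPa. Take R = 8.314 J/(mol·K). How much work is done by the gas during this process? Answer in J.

V₁ = nRT₁/P₁ = 2.79×8.314×545/473 = 26.7 L.
Adiabatic: T₂/T₁ = (P₂/P₁)^((γ−1)/γ) ⇒ T₂ = 545×(7.61)^0.206 = 828 K; V₂ = 5.34 L.
ΔU = nCvΔT = 2.79×32.0×(828−545) = 25300 J.
Q = 0 for an adiabatic process, so W = −ΔU = -25300 J.

-25300 J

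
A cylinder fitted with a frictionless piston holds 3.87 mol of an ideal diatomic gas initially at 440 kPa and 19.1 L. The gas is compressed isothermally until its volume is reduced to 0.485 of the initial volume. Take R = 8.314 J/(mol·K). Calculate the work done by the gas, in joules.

-6080 J

T₁ = P₁V₁/(nR) = 440×19.1/(3.87×8.314) = 261 K.
Isothermal: T stays 261 K; PV = const ⇒ V₂ = 9.26 L, P₂ = 907 kPa.
W = nRT ln(V₂/V₁) = 3.87×8.314×261×ln(0.485) = -6080 J.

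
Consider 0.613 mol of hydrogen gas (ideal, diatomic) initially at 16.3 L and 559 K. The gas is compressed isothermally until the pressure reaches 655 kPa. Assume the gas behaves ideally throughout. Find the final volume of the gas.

4.35 L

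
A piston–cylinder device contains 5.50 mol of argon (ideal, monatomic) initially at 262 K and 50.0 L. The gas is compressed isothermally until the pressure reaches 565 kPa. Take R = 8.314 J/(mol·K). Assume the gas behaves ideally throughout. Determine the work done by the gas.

P₁ = nRT₁/V₁ = 5.50×8.314×262/50.0 = 240 kPa.
Isothermal: T stays 262 K; PV = const ⇒ V₂ = 21.2 L, P₂ = 565 kPa.
W = nRT ln(V₂/V₁) = 5.50×8.314×262×ln(0.424) = -10300 J.

-10300 J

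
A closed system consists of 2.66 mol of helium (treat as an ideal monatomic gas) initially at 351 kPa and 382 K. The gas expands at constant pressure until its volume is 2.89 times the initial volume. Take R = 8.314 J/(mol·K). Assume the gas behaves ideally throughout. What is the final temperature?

1100 K

V₁ = nRT₁/P₁ = 2.66×8.314×382/351 = 24.1 L.
Isobaric: P stays 351 kPa; V/T = const ⇒ T₂ = 1100 K, V₂ = 69.6 L.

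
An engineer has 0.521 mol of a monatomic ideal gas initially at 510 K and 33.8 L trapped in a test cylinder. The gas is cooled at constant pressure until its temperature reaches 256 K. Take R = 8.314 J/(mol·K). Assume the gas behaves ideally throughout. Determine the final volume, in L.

P₁ = nRT₁/V₁ = 0.521×8.314×510/33.8 = 65.4 kPa.
Isobaric: P stays 65.4 kPa; V/T = const ⇒ T₂ = 256 K, V₂ = 17.0 L.

17.0 L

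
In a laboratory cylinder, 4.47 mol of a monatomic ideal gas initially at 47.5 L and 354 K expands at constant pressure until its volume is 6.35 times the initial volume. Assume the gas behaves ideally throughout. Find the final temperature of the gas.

P₁ = nRT₁/V₁ = 4.47×8.314×354/47.5 = 277 kPa.
Isobaric: P stays 277 kPa; V/T = const ⇒ T₂ = 2250 K, V₂ = 302 L.

2250 K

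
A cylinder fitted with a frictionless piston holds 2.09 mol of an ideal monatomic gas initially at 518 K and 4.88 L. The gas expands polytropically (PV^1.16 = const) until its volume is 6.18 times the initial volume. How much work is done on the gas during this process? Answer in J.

-14200 J

P₁ = nRT₁/V₁ = 2.09×8.314×518/4.88 = 1840 kPa.
Polytropic n=1.16: T₂ = T₁(V₁/V₂)^(n−1) = 518×(0.162)^0.16 = 387 K; P₂ = P₁(V₁/V₂)^n = 223 kPa.
W = (P₁V₁−P₂V₂)/(n−1) = (1840×4.88−223×30.2)/0.16 = 14200 J.
Work done on the gas = −W_by = -14200 J.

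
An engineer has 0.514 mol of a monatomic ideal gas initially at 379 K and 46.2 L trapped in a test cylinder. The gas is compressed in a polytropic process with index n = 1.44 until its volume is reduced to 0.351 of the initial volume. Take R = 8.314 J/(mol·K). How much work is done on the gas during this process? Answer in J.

2150 J

P₁ = nRT₁/V₁ = 0.514×8.314×379/46.2 = 35.1 kPa.
Polytropic n=1.44: T₂ = T₁(V₁/V₂)^(n−1) = 379×(2.85)^0.44 = 601 K; P₂ = P₁(V₁/V₂)^n = 158 kPa.
W = (P₁V₁−P₂V₂)/(n−1) = (35.1×46.2−158×16.2)/0.44 = -2150 J.
Work done on the gas = −W_by = 2150 J.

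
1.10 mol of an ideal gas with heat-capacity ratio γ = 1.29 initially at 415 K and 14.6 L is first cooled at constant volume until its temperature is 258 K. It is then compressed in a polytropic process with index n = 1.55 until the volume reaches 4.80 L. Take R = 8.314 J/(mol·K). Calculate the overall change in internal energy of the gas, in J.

P₁ = nRT₁/V₁ = 1.10×8.314×415/14.6 = 260 kPa.
Step 1 — Isochoric: V stays 14.6 L; P/T = const ⇒ T₂ = 258 K, P₂ = 162 kPa.
W = 0 (no volume change).
ΔU = nCvΔT = 1.10×28.7×(258−415) = -4950 J.
Q = ΔU = -4950 J.
State after step 1: P = 162 kPa, V = 14.6 L, T = 258 K.
Step 2 — Polytropic n=1.55: T₂ = T₁(V₁/V₂)^(n−1) = 258×(3.04)^0.55 = 476 K; P₂ = P₁(V₁/V₂)^n = 906 kPa.
W = (P₁V₁−P₂V₂)/(n−1) = (162×14.6−906×4.80)/0.55 = -3620 J.
ΔU = nCvΔT = 1.10×28.7×(476−258) = 6870 J.
Q = ΔU + W = 3250 J.
Net over both steps: W = -3620 J, Q = -1710 J, ΔU = 1910 J.

1910 J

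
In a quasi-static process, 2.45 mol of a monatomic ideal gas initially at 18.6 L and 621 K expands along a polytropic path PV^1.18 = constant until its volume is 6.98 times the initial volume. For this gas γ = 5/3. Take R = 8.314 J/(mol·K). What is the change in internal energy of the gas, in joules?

-5600 J

P₁ = nRT₁/V₁ = 2.45×8.314×621/18.6 = 680 kPa.
Polytropic n=1.18: T₂ = T₁(V₁/V₂)^(n−1) = 621×(0.143)^0.18 = 438 K; P₂ = P₁(V₁/V₂)^n = 68.7 kPa.
For an ideal gas ΔU = nCvΔT with Cv = (3/2)R = 12.5 J/(mol·K).
ΔU = 2.45×12.5×(438−621) = -5600 J.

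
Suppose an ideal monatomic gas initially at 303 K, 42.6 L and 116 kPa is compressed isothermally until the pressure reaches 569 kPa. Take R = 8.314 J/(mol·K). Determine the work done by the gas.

n = P₁V₁/(RT₁) = 116×42.6/(8.314×303) = 1.96 mol.
Isothermal: T stays 303 K; PV = const ⇒ V₂ = 8.68 L, P₂ = 569 kPa.
W = nRT ln(V₂/V₁) = 1.96×8.314×303×ln(0.204) = -7860 J.

-7860 J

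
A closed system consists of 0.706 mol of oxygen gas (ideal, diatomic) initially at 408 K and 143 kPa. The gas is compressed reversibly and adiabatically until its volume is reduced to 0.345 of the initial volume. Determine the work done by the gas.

-3180 J

V₁ = nRT₁/P₁ = 0.706×8.314×408/143 = 16.7 L.
Adiabatic: TV^(γ−1) = const ⇒ T₂ = 408×(2.90)^0.400 = 625 K; PV^γ = const ⇒ P₂ = 634 kPa.
ΔU = nCvΔT = 0.706×20.8×(625−408) = 3180 J.
Q = 0 for an adiabatic process, so W = −ΔU = -3180 J.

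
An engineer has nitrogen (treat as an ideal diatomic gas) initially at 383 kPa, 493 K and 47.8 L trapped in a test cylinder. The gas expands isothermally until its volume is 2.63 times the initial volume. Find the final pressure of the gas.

146 kPa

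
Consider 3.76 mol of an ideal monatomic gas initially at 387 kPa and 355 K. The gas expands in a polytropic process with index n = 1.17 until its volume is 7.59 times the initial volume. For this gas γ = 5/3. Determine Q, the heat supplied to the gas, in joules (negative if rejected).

V₁ = nRT₁/P₁ = 3.76×8.314×355/387 = 28.7 L.
Polytropic n=1.17: T₂ = T₁(V₁/V₂)^(n−1) = 355×(0.132)^0.17 = 252 K; P₂ = P₁(V₁/V₂)^n = 36.1 kPa.
W = (P₁V₁−P₂V₂)/(n−1) = (387×28.7−36.1×218)/0.17 = 19000 J.
ΔU = nCvΔT = 3.76×12.5×(252−355) = -4850 J.
Q = ΔU + W = 14200 J.

14200 J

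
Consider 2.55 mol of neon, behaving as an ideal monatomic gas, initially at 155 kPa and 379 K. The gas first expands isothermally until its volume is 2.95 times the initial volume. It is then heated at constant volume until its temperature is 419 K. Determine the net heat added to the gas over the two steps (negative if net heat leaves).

9960 J

V₁ = nRT₁/P₁ = 2.55×8.314×379/155 = 51.8 L.
Step 1 — Isothermal: T stays 379 K; PV = const ⇒ V₂ = 153 L, P₂ = 52.5 kPa.
ΔU = 0 (ideal gas, T constant).
W = nRT ln(V₂/V₁) = 2.55×8.314×379×ln(2.95) = 8690 J.
Q = ΔU + W = 8690 J.
State after step 1: P = 52.5 kPa, V = 153 L, T = 379 K.
Step 2 — Isochoric: V stays 153 L; P/T = const ⇒ T₂ = 419 K, P₂ = 58.1 kPa.
W = 0 (no volume change).
ΔU = nCvΔT = 2.55×12.5×(419−379) = 1270 J.
Q = ΔU = 1270 J.
Net over both steps: W = 8690 J, Q = 9960 J, ΔU = 1270 J.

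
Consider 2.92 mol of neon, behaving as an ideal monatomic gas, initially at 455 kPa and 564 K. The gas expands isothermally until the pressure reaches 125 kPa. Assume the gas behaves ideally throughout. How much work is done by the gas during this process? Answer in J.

17700 J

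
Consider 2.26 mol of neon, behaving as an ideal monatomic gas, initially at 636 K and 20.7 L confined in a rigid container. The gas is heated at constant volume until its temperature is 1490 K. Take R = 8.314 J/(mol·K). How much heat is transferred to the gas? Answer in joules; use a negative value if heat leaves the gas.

24100 J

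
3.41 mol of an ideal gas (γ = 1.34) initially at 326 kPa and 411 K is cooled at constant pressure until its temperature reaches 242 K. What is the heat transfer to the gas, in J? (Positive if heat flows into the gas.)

-18900 J

V₁ = nRT₁/P₁ = 3.41×8.314×411/326 = 35.7 L.
Isobaric: P stays 326 kPa; V/T = const ⇒ T₂ = 242 K, V₂ = 21.0 L.
W = PΔV = 326×(21.0−35.7) kPa·L = -4790 J.
ΔU = nCvΔT = 3.41×24.5×(242−411) = -14100 J.
Q = ΔU + W = nCpΔT = -18900 J.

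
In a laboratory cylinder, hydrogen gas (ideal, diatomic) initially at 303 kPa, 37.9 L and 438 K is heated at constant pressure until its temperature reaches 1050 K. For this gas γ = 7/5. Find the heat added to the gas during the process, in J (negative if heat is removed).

n = P₁V₁/(RT₁) = 303×37.9/(8.314×438) = 3.15 mol.
Isobaric: P stays 303 kPa; V/T = const ⇒ T₂ = 1050 K, V₂ = 90.9 L.
W = PΔV = 303×(90.9−37.9) kPa·L = 16000 J.
ΔU = nCvΔT = 3.15×20.8×(1050−438) = 40100 J.
Q = ΔU + W = nCpΔT = 56200 J.

56200 J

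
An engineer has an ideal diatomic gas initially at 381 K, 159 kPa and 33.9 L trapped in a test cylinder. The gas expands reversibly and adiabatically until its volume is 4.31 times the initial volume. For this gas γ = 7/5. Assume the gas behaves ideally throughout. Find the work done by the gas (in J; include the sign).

5960 J

n = P₁V₁/(RT₁) = 159×33.9/(8.314×381) = 1.70 mol.
Adiabatic: TV^(γ−1) = const ⇒ T₂ = 381×(0.232)^0.400 = 212 K; PV^γ = const ⇒ P₂ = 20.6 kPa.
ΔU = nCvΔT = 1.70×20.8×(212−381) = -5960 J.
Q = 0 for an adiabatic process, so W = −ΔU = 5960 J.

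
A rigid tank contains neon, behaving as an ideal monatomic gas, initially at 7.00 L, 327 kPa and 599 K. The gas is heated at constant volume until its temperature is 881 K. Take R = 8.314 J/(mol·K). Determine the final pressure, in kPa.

481 kPa

Isochoric: V stays 7.00 L; P/T = const ⇒ T₂ = 881 K, P₂ = 481 kPa.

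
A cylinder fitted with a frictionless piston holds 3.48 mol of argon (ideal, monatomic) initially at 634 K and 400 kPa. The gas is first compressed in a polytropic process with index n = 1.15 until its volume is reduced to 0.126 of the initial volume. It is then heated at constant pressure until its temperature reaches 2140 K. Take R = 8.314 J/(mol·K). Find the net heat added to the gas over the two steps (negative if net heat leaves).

57700 J

V₁ = nRT₁/P₁ = 3.48×8.314×634/400 = 45.9 L.
Step 1 — Polytropic n=1.15: T₂ = T₁(V₁/V₂)^(n−1) = 634×(7.94)^0.15 = 865 K; P₂ = P₁(V₁/V₂)^n = 4330 kPa.
W = (P₁V₁−P₂V₂)/(n−1) = (400×45.9−4330×5.78)/0.15 = -44600 J.
ΔU = nCvΔT = 3.48×12.5×(865−634) = 10000 J.
Q = ΔU + W = -34500 J.
State after step 1: P = 4330 kPa, V = 5.78 L, T = 865 K.
Step 2 — Isobaric: P stays 4330 kPa; V/T = const ⇒ T₂ = 2140 K, V₂ = 14.3 L.
W = PΔV = 4330×(14.3−5.78) kPa·L = 36900 J.
ΔU = nCvΔT = 3.48×12.5×(2140−865) = 55300 J.
Q = ΔU + W = nCpΔT = 92200 J.
Net over both steps: W = -7670 J, Q = 57700 J, ΔU = 65400 J.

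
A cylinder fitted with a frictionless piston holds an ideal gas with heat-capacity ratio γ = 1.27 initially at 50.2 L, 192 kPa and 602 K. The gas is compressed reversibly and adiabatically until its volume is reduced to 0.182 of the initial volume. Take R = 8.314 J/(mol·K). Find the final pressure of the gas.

Adiabatic: TV^(γ−1) = const ⇒ T₂ = 602×(5.49)^0.270 = 954 K; PV^γ = const ⇒ P₂ = 1670 kPa.

1670 kPa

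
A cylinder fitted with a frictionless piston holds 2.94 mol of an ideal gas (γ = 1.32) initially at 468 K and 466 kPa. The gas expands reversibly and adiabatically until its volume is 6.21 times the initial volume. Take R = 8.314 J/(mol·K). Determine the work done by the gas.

15800 J

V₁ = nRT₁/P₁ = 2.94×8.314×468/466 = 24.5 L.
Adiabatic: TV^(γ−1) = const ⇒ T₂ = 468×(0.161)^0.320 = 261 K; PV^γ = const ⇒ P₂ = 41.8 kPa.
ΔU = nCvΔT = 2.94×26.0×(261−468) = -15800 J.
Q = 0 for an adiabatic process, so W = −ΔU = 15800 J.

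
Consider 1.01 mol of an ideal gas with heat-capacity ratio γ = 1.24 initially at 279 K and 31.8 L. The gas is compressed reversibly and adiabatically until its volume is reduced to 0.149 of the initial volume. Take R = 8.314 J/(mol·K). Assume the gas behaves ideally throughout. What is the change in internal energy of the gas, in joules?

P₁ = nRT₁/V₁ = 1.01×8.314×279/31.8 = 73.7 kPa.
Adiabatic: TV^(γ−1) = const ⇒ T₂ = 279×(6.71)^0.240 = 441 K; PV^γ = const ⇒ P₂ = 781 kPa.
For an ideal gas ΔU = nCvΔT with Cv = R/(γ−1) = 34.6 J/(mol·K).
ΔU = 1.01×34.6×(441−279) = 5650 J.

5650 J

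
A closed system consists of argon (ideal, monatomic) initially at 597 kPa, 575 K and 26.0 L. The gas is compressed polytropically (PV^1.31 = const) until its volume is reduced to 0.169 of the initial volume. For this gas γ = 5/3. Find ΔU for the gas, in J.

17100 J

n = P₁V₁/(RT₁) = 597×26.0/(8.314×575) = 3.25 mol.
Polytropic n=1.31: T₂ = T₁(V₁/V₂)^(n−1) = 575×(5.92)^0.31 = 998 K; P₂ = P₁(V₁/V₂)^n = 6130 kPa.
For an ideal gas ΔU = nCvΔT with Cv = (3/2)R = 12.5 J/(mol·K).
ΔU = 3.25×12.5×(998−575) = 17100 J.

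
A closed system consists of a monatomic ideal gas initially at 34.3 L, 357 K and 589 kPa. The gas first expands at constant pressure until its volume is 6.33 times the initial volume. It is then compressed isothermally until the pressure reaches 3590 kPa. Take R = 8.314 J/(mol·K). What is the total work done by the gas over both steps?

-123000 J

n = P₁V₁/(RT₁) = 589×34.3/(8.314×357) = 6.81 mol.
Step 1 — Isobaric: P stays 589 kPa; V/T = const ⇒ T₂ = 2260 K, V₂ = 217 L.
W = PΔV = 589×(217−34.3) kPa·L = 108000 J.
ΔU = nCvΔT = 6.81×12.5×(2260−357) = 162000 J.
Q = ΔU + W = nCpΔT = 269000 J.
State after step 1: P = 589 kPa, V = 217 L, T = 2260 K.
Step 2 — Isothermal: T stays 2260 K; PV = const ⇒ V₂ = 35.6 L, P₂ = 3590 kPa.
ΔU = 0 (ideal gas, T constant).
W = nRT ln(V₂/V₁) = 6.81×8.314×2260×ln(0.164) = -231000 J.
Q = ΔU + W = -231000 J.
Net over both steps: W = -123000 J, Q = 38100 J, ΔU = 162000 J.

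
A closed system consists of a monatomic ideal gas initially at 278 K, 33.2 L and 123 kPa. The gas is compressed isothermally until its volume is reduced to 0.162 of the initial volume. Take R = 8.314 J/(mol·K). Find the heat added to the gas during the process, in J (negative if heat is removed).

n = P₁V₁/(RT₁) = 123×33.2/(8.314×278) = 1.77 mol.
Isothermal: T stays 278 K; PV = const ⇒ V₂ = 5.38 L, P₂ = 759 kPa.
ΔU = 0 (ideal gas, T constant).
W = nRT ln(V₂/V₁) = 1.77×8.314×278×ln(0.162) = -7430 J.
Q = ΔU + W = -7430 J.

-7430 J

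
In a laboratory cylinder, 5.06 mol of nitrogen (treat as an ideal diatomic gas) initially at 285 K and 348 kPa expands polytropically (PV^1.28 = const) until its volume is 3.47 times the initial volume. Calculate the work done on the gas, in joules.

V₁ = nRT₁/P₁ = 5.06×8.314×285/348 = 34.5 L.
Polytropic n=1.28: T₂ = T₁(V₁/V₂)^(n−1) = 285×(0.288)^0.28 = 201 K; P₂ = P₁(V₁/V₂)^n = 70.8 kPa.
W = (P₁V₁−P₂V₂)/(n−1) = (348×34.5−70.8×120)/0.28 = 12600 J.
Work done on the gas = −W_by = -12600 J.

-12600 J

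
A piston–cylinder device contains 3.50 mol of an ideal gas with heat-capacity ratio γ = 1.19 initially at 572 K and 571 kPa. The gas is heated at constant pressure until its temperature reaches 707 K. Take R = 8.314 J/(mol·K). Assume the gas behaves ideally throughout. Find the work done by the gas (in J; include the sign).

3930 J

V₁ = nRT₁/P₁ = 3.50×8.314×572/571 = 29.1 L.
Isobaric: P stays 571 kPa; V/T = const ⇒ T₂ = 707 K, V₂ = 36.0 L.
W = PΔV = 571×(36.0−29.1) kPa·L = 3930 J.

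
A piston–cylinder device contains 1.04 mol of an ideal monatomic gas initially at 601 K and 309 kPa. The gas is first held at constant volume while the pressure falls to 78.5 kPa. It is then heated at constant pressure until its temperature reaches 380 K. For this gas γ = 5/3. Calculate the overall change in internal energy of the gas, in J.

V₁ = nRT₁/P₁ = 1.04×8.314×601/309 = 16.8 L.
Step 1 — Isochoric: V stays 16.8 L; P/T = const ⇒ T₂ = 153 K, P₂ = 78.5 kPa.
W = 0 (no volume change).
ΔU = nCvΔT = 1.04×12.5×(153−601) = -5810 J.
Q = ΔU = -5810 J.
State after step 1: P = 78.5 kPa, V = 16.8 L, T = 153 K.
Step 2 — Isobaric: P stays 78.5 kPa; V/T = const ⇒ T₂ = 380 K, V₂ = 41.9 L.
W = PΔV = 78.5×(41.9−16.8) kPa·L = 1970 J.
ΔU = nCvΔT = 1.04×12.5×(380−153) = 2950 J.
Q = ΔU + W = nCpΔT = 4910 J.
Net over both steps: W = 1970 J, Q = -901 J, ΔU = -2870 J.

-2870 J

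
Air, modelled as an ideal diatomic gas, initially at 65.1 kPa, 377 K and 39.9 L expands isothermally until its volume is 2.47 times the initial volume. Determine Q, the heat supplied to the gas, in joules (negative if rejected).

n = P₁V₁/(RT₁) = 65.1×39.9/(8.314×377) = 0.829 mol.
Isothermal: T stays 377 K; PV = const ⇒ V₂ = 98.6 L, P₂ = 26.4 kPa.
ΔU = 0 (ideal gas, T constant).
W = nRT ln(V₂/V₁) = 0.829×8.314×377×ln(2.47) = 2350 J.
Q = ΔU + W = 2350 J.

2350 J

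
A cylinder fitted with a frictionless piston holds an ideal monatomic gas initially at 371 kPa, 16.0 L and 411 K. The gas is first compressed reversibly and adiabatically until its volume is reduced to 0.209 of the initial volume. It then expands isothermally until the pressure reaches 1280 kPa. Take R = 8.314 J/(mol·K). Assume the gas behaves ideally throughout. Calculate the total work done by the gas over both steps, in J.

6720 J

n = P₁V₁/(RT₁) = 371×16.0/(8.314×411) = 1.74 mol.
Step 1 — Adiabatic: TV^(γ−1) = const ⇒ T₂ = 411×(4.78)^0.667 = 1170 K; PV^γ = const ⇒ P₂ = 5040 kPa.
ΔU = nCvΔT = 1.74×12.5×(1170−411) = 16400 J.
Q = 0 for an adiabatic process, so W = −ΔU = -16400 J.
State after step 1: P = 5040 kPa, V = 3.34 L, T = 1170 K.
Step 2 — Isothermal: T stays 1170 K; PV = const ⇒ V₂ = 13.2 L, P₂ = 1280 kPa.
ΔU = 0 (ideal gas, T constant).
W = nRT ln(V₂/V₁) = 1.74×8.314×1170×ln(3.94) = 23100 J.
Q = ΔU + W = 23100 J.
Net over both steps: W = 6720 J, Q = 23100 J, ΔU = 16400 J.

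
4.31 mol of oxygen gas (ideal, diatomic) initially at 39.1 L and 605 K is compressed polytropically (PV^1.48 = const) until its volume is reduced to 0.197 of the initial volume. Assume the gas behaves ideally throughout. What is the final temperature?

1320 K

P₁ = nRT₁/V₁ = 4.31×8.314×605/39.1 = 554 kPa.
Polytropic n=1.48: T₂ = T₁(V₁/V₂)^(n−1) = 605×(5.08)^0.48 = 1320 K; P₂ = P₁(V₁/V₂)^n = 6140 kPa.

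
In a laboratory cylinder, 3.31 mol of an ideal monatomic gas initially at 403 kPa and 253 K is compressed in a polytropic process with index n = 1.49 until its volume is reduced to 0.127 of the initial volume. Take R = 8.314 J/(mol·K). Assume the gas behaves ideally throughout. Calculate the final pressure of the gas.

V₁ = nRT₁/P₁ = 3.31×8.314×253/403 = 17.3 L.
Polytropic n=1.49: T₂ = T₁(V₁/V₂)^(n−1) = 253×(7.87)^0.49 = 695 K; P₂ = P₁(V₁/V₂)^n = 8720 kPa.

8720 kPa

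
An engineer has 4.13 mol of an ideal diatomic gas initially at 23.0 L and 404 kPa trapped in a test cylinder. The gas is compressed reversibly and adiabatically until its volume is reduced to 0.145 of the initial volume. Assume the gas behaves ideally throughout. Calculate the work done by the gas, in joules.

-27100 J

T₁ = P₁V₁/(nR) = 404×23.0/(4.13×8.314) = 271 K.
Adiabatic: TV^(γ−1) = const ⇒ T₂ = 271×(6.90)^0.400 = 586 K; PV^γ = const ⇒ P₂ = 6030 kPa.
ΔU = nCvΔT = 4.13×20.8×(586−271) = 27100 J.
Q = 0 for an adiabatic process, so W = −ΔU = -27100 J.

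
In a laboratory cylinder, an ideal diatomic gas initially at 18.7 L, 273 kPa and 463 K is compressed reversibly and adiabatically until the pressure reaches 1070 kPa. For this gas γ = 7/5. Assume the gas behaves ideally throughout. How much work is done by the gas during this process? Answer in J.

-6090 J

n = P₁V₁/(RT₁) = 273×18.7/(8.314×463) = 1.33 mol.
Adiabatic: T₂/T₁ = (P₂/P₁)^((γ−1)/γ) ⇒ T₂ = 463×(3.92)^0.286 = 684 K; V₂ = 7.05 L.
ΔU = nCvΔT = 1.33×20.8×(684−463) = 6090 J.
Q = 0 for an adiabatic process, so W = −ΔU = -6090 J.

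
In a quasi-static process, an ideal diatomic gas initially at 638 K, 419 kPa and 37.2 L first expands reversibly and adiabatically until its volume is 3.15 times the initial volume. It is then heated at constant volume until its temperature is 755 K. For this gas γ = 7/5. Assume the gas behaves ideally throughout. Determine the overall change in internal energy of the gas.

7150 J

n = P₁V₁/(RT₁) = 419×37.2/(8.314×638) = 2.94 mol.
Step 1 — Adiabatic: TV^(γ−1) = const ⇒ T₂ = 638×(0.317)^0.400 = 403 K; PV^γ = const ⇒ P₂ = 84.1 kPa.
ΔU = nCvΔT = 2.94×20.8×(403−638) = -14300 J.
Q = 0 for an adiabatic process, so W = −ΔU = 14300 J.
State after step 1: P = 84.1 kPa, V = 117 L, T = 403 K.
Step 2 — Isochoric: V stays 117 L; P/T = const ⇒ T₂ = 755 K, P₂ = 157 kPa.
W = 0 (no volume change).
ΔU = nCvΔT = 2.94×20.8×(755−403) = 21500 J.
Q = ΔU = 21500 J.
Net over both steps: W = 14300 J, Q = 21500 J, ΔU = 7150 J.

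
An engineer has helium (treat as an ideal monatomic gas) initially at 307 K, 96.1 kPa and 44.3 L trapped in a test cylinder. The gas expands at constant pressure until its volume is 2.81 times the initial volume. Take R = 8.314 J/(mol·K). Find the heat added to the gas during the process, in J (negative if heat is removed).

n = P₁V₁/(RT₁) = 96.1×44.3/(8.314×307) = 1.67 mol.
Isobaric: P stays 96.1 kPa; V/T = const ⇒ T₂ = 863 K, V₂ = 124 L.
W = PΔV = 96.1×(124−44.3) kPa·L = 7710 J.
ΔU = nCvΔT = 1.67×12.5×(863−307) = 11600 J.
Q = ΔU + W = nCpΔT = 19300 J.

19300 J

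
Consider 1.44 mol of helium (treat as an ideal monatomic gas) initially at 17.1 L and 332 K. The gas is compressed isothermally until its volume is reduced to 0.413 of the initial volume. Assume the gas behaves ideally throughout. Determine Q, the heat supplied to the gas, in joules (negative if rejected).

P₁ = nRT₁/V₁ = 1.44×8.314×332/17.1 = 232 kPa.
Isothermal: T stays 332 K; PV = const ⇒ V₂ = 7.06 L, P₂ = 563 kPa.
ΔU = 0 (ideal gas, T constant).
W = nRT ln(V₂/V₁) = 1.44×8.314×332×ln(0.413) = -3510 J.
Q = ΔU + W = -3510 J.

-3510 J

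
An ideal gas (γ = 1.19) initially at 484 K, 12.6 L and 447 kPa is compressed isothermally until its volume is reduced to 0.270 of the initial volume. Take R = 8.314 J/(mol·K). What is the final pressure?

1660 kPa

Isothermal: T stays 484 K; PV = const ⇒ V₂ = 3.40 L, P₂ = 1660 kPa.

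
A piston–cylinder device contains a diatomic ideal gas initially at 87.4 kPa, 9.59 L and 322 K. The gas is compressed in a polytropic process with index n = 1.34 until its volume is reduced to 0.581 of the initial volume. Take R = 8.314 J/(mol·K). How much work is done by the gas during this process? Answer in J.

-500 J

n = P₁V₁/(RT₁) = 87.4×9.59/(8.314×322) = 0.313 mol.
Polytropic n=1.34: T₂ = T₁(V₁/V₂)^(n−1) = 322×(1.72)^0.34 = 387 K; P₂ = P₁(V₁/V₂)^n = 181 kPa.
W = (P₁V₁−P₂V₂)/(n−1) = (87.4×9.59−181×5.57)/0.34 = -500 J.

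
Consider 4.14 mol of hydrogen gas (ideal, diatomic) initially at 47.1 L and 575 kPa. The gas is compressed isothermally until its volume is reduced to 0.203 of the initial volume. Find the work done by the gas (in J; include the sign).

-43200 J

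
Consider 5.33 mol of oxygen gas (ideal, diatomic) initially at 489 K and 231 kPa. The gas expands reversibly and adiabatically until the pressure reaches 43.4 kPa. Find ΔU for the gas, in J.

-20600 J

V₁ = nRT₁/P₁ = 5.33×8.314×489/231 = 93.8 L.
Adiabatic: T₂/T₁ = (P₂/P₁)^((γ−1)/γ) ⇒ T₂ = 489×(0.188)^0.286 = 303 K; V₂ = 310 L.
For an ideal gas ΔU = nCvΔT with Cv = (5/2)R = 20.8 J/(mol·K).
ΔU = 5.33×20.8×(303−489) = -20600 J.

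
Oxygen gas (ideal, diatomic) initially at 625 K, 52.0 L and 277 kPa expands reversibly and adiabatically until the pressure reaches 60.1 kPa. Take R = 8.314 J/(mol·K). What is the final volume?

Adiabatic: T₂/T₁ = (P₂/P₁)^((γ−1)/γ) ⇒ T₂ = 625×(0.217)^0.286 = 404 K; V₂ = 155 L.

155 L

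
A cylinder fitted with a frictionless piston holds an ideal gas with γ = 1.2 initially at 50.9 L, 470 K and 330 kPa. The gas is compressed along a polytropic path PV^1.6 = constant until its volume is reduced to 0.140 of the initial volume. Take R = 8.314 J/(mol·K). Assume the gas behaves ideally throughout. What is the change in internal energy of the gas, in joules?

n = P₁V₁/(RT₁) = 330×50.9/(8.314×470) = 4.30 mol.
Polytropic n=1.6: T₂ = T₁(V₁/V₂)^(n−1) = 470×(7.14)^0.60 = 1530 K; P₂ = P₁(V₁/V₂)^n = 7670 kPa.
For an ideal gas ΔU = nCvΔT with Cv = R/(γ−1) = 41.6 J/(mol·K).
ΔU = 4.30×41.6×(1530−470) = 189000 J.

189000 J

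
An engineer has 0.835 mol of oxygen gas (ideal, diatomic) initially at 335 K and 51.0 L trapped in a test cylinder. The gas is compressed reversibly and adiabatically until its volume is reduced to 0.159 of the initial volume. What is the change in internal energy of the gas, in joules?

6320 J

P₁ = nRT₁/V₁ = 0.835×8.314×335/51.0 = 45.6 kPa.
Adiabatic: TV^(γ−1) = const ⇒ T₂ = 335×(6.29)^0.400 = 699 K; PV^γ = const ⇒ P₂ = 598 kPa.
For an ideal gas ΔU = nCvΔT with Cv = (5/2)R = 20.8 J/(mol·K).
ΔU = 0.835×20.8×(699−335) = 6320 J.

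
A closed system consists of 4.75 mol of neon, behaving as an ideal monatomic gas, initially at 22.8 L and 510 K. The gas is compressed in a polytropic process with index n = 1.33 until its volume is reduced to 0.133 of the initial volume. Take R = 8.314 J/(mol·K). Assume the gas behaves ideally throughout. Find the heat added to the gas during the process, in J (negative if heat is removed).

-29200 J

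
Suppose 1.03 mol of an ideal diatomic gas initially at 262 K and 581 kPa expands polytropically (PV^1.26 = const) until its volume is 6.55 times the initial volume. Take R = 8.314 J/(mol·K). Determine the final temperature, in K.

V₁ = nRT₁/P₁ = 1.03×8.314×262/581 = 3.86 L.
Polytropic n=1.26: T₂ = T₁(V₁/V₂)^(n−1) = 262×(0.153)^0.26 = 161 K; P₂ = P₁(V₁/V₂)^n = 54.4 kPa.

161 K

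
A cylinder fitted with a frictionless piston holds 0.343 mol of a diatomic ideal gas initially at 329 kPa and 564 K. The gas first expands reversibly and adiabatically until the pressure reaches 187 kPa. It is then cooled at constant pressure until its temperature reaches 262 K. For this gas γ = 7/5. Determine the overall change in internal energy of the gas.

V₁ = nRT₁/P₁ = 0.343×8.314×564/329 = 4.89 L.
Step 1 — Adiabatic: T₂/T₁ = (P₂/P₁)^((γ−1)/γ) ⇒ T₂ = 564×(0.568)^0.286 = 480 K; V₂ = 7.32 L.
ΔU = nCvΔT = 0.343×20.8×(480−564) = -599 J.
Q = 0 for an adiabatic process, so W = −ΔU = 599 J.
State after step 1: P = 187 kPa, V = 7.32 L, T = 480 K.
Step 2 — Isobaric: P stays 187 kPa; V/T = const ⇒ T₂ = 262 K, V₂ = 4.00 L.
W = PΔV = 187×(4.00−7.32) kPa·L = -621 J.
ΔU = nCvΔT = 0.343×20.8×(262−480) = -1550 J.
Q = ΔU + W = nCpΔT = -2180 J.
Net over both steps: W = -22.1 J, Q = -2180 J, ΔU = -2150 J.

-2150 J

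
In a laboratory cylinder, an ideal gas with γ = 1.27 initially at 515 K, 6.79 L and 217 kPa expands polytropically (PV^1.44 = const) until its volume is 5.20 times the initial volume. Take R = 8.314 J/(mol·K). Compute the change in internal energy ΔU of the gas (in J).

n = P₁V₁/(RT₁) = 217×6.79/(8.314×515) = 0.344 mol.
Polytropic n=1.44: T₂ = T₁(V₁/V₂)^(n−1) = 515×(0.192)^0.44 = 249 K; P₂ = P₁(V₁/V₂)^n = 20.2 kPa.
For an ideal gas ΔU = nCvΔT with Cv = R/(γ−1) = 30.8 J/(mol·K).
ΔU = 0.344×30.8×(249−515) = -2820 J.

-2820 J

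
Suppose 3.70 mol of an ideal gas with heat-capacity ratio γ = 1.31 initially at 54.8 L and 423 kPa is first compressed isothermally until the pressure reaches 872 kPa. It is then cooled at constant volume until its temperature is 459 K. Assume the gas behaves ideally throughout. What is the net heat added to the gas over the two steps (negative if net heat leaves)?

T₁ = P₁V₁/(nR) = 423×54.8/(3.70×8.314) = 754 K.
Step 1 — Isothermal: T stays 754 K; PV = const ⇒ V₂ = 26.6 L, P₂ = 872 kPa.
ΔU = 0 (ideal gas, T constant).
W = nRT ln(V₂/V₁) = 3.70×8.314×754×ln(0.485) = -16800 J.
Q = ΔU + W = -16800 J.
State after step 1: P = 872 kPa, V = 26.6 L, T = 754 K.
Step 2 — Isochoric: V stays 26.6 L; P/T = const ⇒ T₂ = 459 K, P₂ = 531 kPa.
W = 0 (no volume change).
ΔU = nCvΔT = 3.70×26.8×(459−754) = -29200 J.
Q = ΔU = -29200 J.
Net over both steps: W = -16800 J, Q = -46000 J, ΔU = -29200 J.

-46000 J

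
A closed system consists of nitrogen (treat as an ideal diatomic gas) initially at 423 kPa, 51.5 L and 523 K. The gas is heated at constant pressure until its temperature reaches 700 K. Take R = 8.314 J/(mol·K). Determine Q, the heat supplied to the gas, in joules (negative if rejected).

25800 J

n = P₁V₁/(RT₁) = 423×51.5/(8.314×523) = 5.01 mol.
Isobaric: P stays 423 kPa; V/T = const ⇒ T₂ = 700 K, V₂ = 68.9 L.
W = PΔV = 423×(68.9−51.5) kPa·L = 7370 J.
ΔU = nCvΔT = 5.01×20.8×(700−523) = 18400 J.
Q = ΔU + W = nCpΔT = 25800 J.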